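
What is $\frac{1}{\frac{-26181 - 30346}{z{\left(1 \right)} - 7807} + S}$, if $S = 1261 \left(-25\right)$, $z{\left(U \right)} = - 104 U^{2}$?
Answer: $- \frac{7911}{249337748} \approx -3.1728 \cdot 10^{-5}$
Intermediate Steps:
$S = -31525$
$\frac{1}{\frac{-26181 - 30346}{z{\left(1 \right)} - 7807} + S} = \frac{1}{\frac{-26181 - 30346}{- 104 \cdot 1^{2} - 7807} - 31525} = \frac{1}{- \frac{56527}{\left(-104\right) 1 - 7807} - 31525} = \frac{1}{- \frac{56527}{-104 - 7807} - 31525} = \frac{1}{- \frac{56527}{-7911} - 31525} = \frac{1}{\left(-56527\right) \left(- \frac{1}{7911}\right) - 31525} = \frac{1}{\frac{56527}{7911} - 31525} = \frac{1}{- \frac{249337748}{7911}} = - \frac{7911}{249337748}$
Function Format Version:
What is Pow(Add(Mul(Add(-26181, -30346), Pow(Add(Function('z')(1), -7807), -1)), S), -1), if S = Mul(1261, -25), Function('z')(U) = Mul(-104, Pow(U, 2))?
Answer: Rational(-7911, 249337748) ≈ -3.1728e-5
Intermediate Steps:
S = -31525
Pow(Add(Mul(Add(-26181, -30346), Pow(Add(Function('z')(1), -7807), -1)), S), -1) = Pow(Add(Mul(Add(-26181, -30346), Pow(Add(Mul(-104, Pow(1, 2)), -7807), -1)), -31525), -1) = Pow(Add(Mul(-56527, Pow(Add(Mul(-104, 1), -7807), -1)), -31525), -1) = Pow(Add(Mul(-56527, Pow(Add(-104, -7807), -1)), -31525), -1) = Pow(Add(Mul(-56527, Pow(-7911, -1)), -31525), -1) = Pow(Add(Mul(-56527, Rational(-1, 7911)), -31525), -1) = Pow(Add(Rational(56527, 7911), -31525), -1) = Pow(Rational(-249337748, 7911), -1) = Rational(-7911, 249337748)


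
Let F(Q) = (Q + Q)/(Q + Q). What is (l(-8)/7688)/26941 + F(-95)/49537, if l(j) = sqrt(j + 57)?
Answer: 207469167/10260222725096 ≈ 2.0221e-5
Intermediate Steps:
l(j) = sqrt(57 + j)
F(Q) = 1 (F(Q) = (2*Q)/((2*Q)) = (2*Q)*(1/(2*Q)) = 1)
(l(-8)/7688)/26941 + F(-95)/49537 = (sqrt(57 - 8)/7688)/26941 + 1/49537 = (sqrt(49)*(1/7688))*(1/26941) + 1*(1/49537) = (7*(1/7688))*(1/26941) + 1/49537 = (7/7688)*(1/26941) + 1/49537 = 7/207122408 + 1/49537 = 207469167/10260222725096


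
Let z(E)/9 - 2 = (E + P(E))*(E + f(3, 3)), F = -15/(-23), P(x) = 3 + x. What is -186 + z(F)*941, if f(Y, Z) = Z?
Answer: 79290012/529 ≈ 1.4989e+5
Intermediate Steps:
F = 15/23 (F = -15*(-1/23) = 15/23 ≈ 0.65217)
z(E) = 18 + 9*(3 + E)*(3 + 2*E) (z(E) = 18 + 9*((E + (3 + E))*(E + 3)) = 18 + 9*((3 + 2*E)*(3 + E)) = 18 + 9*((3 + E)*(3 + 2*E)) = 18 + 9*(3 + E)*(3 + 2*E))
-186 + z(F)*941 = -186 + (99 + 18*(15/23)² + 81*(15/23))*941 = -186 + (99 + 18*(225/529) + 1215/23)*941 = -186 + (99 + 4050/529 + 1215/23)*941 = -186 + (84366/529)*941 = -186 + 79388406/529 = 79290012/529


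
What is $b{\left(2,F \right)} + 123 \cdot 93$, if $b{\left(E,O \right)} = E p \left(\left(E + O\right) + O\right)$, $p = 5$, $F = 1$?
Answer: $11479$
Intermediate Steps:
$b{\left(E,O \right)} = 5 E \left(E + 2 O\right)$ ($b{\left(E,O \right)} = E 5 \left(\left(E + O\right) + O\right) = 5 E \left(E + 2 O\right)$)
$b{\left(2,F \right)} + 123 \cdot 93 = 5 \cdot 2 \left(2 + 2 \cdot 1\right) + 123 \cdot 93 = 5 \cdot 2 \left(2 + 2\right) + 11439 = 5 \cdot 2 \cdot 4 + 11439 = 40 + 11439 = 11479$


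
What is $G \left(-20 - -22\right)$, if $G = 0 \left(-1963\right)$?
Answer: $0$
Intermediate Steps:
$G = 0$
$G \left(-20 - -22\right) = 0 \left(-20 - -22\right) = 0 \left(-20 + 22\right) = 0 \cdot 2 = 0$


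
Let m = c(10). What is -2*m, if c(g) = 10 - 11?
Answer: 2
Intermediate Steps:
c(g) = -1
m = -1
-2*m = -2*(-1) = 2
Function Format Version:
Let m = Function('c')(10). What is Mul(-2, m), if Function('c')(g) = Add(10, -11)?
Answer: 2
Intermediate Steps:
Function('c')(g) = -1
m = -1
Mul(-2, m) = Mul(-2, -1) = 2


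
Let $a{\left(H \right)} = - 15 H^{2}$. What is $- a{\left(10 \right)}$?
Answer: $1500$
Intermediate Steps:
$- a{\left(10 \right)} = - \left(-15\right) 10^{2} = - \left(-15\right) 100 = \left(-1\right) \left(-1500\right) = 1500$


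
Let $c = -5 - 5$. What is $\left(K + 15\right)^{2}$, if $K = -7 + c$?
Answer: $4$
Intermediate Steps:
$c = -10$ ($c = -5 - 5 = -10$)
$K = -17$ ($K = -7 - 10 = -17$)
$\left(K + 15\right)^{2} = \left(-17 + 15\right)^{2} = \left(-2\right)^{2} = 4$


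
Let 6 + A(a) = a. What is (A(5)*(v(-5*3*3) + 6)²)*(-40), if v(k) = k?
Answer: 60840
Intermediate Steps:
A(a) = -6 + a
(A(5)*(v(-5*3*3) + 6)²)*(-40) = ((-6 + 5)*(-5*3*3 + 6)²)*(-40) = -(-15*3 + 6)²*(-40) = -(-45 + 6)²*(-40) = -1*(-39)²*(-40) = -1*1521*(-40) = -1521*(-40) = 60840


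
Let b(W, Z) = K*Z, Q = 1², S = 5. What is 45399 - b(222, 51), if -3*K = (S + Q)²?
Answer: 46011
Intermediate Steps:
Q = 1
K = -12 (K = -(5 + 1)²/3 = -⅓*6² = -⅓*36 = -12)
b(W, Z) = -12*Z
45399 - b(222, 51) = 45399 - (-12)*51 = 45399 - 1*(-612) = 45399 + 612 = 46011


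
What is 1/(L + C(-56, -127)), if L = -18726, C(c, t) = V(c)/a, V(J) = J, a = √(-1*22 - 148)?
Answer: -795855/14903181514 - 7*I*√170/7451590757 ≈ -5.3402e-5 - 1.2248e-8*I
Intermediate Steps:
a = I*√170 (a = √(-22 - 148) = √(-170) = I*√170 ≈ 13.038*I)
C(c, t) = -I*c*√170/170 (C(c, t) = c/((I*√170)) = c*(-I*√170/170) = -I*c*√170/170)
1/(L + C(-56, -127)) = 1/(-18726 - 1/170*I*(-56)*√170) = 1/(-18726 + 28*I*√170/85)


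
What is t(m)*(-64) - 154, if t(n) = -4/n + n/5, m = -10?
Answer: -258/5 ≈ -51.600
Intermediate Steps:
t(n) = -4/n + n/5 (t(n) = -4/n + n*(⅕) = -4/n + n/5)
t(m)*(-64) - 154 = (-4/(-10) + (⅕)*(-10))*(-64) - 154 = (-4*(-⅒) - 2)*(-64) - 154 = (⅖ - 2)*(-64) - 154 = -8/5*(-64) - 154 = 512/5 - 154 = -258/5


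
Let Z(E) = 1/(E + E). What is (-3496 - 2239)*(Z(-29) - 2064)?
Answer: 686554055/58 ≈ 1.1837e+7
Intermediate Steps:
Z(E) = 1/(2*E)
(-3496 - 2239)*(Z(-29) - 2064) = (-3496 - 2239)*((½)/(-29) - 2064) = -5735*((½)*(-1/29) - 2064) = -5735*(-1/58 - 2064) = -5735*(-119713/58) = 686554055/58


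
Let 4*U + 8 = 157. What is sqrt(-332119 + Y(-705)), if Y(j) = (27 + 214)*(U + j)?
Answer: I*sqrt(1972187)/2 ≈ 702.17*I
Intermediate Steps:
U = 149/4 (U = -2 + (1/4)*157 = -2 + 157/4 = 149/4 ≈ 37.250)
Y(j) = 35909/4 + 241*j (Y(j) = (27 + 214)*(149/4 + j) = 241*(149/4 + j) = 35909/4 + 241*j)
sqrt(-332119 + Y(-705)) = sqrt(-332119 + (35909/4 + 241*(-705))) = sqrt(-332119 + (35909/4 - 169905)) = sqrt(-332119 - 643711/4) = sqrt(-1972187/4) = I*sqrt(1972187)/2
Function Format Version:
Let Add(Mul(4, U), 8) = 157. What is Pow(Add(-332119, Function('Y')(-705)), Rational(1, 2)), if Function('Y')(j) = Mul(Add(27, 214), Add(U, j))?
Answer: Mul(Rational(1, 2), I, Pow(1972187, Rational(1, 2))) ≈ Mul(702.17, I)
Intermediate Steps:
U = Rational(149, 4) (U = Add(-2, Mul(Rational(1, 4), 157)) = Add(-2, Rational(157, 4)) = Rational(149, 4) ≈ 37.250)
Function('Y')(j) = Add(Rational(35909, 4), Mul(241, j)) (Function('Y')(j) = Mul(Add(27, 214), Add(Rational(149, 4), j)) = Mul(241, Add(Rational(149, 4), j)) = Add(Rational(35909, 4), Mul(241, j)))
Pow(Add(-332119, Function('Y')(-705)), Rational(1, 2)) = Pow(Add(-332119, Add(Rational(35909, 4), Mul(241, -705))), Rational(1, 2)) = Pow(Add(-332119, Add(Rational(35909, 4), -169905)), Rational(1, 2)) = Pow(Add(-332119, Rational(-643711, 4)), Rational(1, 2)) = Pow(Rational(-1972187, 4), Rational(1, 2)) = Mul(Rational(1, 2), I, Pow(1972187, Rational(1, 2)))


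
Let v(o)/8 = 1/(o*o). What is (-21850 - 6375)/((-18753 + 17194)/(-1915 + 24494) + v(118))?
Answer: 2218414409275/5381721 ≈ 4.1221e+5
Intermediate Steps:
v(o) = 8/o**2 (v(o) = 8*(1/(o*o)) = 8/o**2)
(-21850 - 6375)/((-18753 + 17194)/(-1915 + 24494) + v(118)) = (-21850 - 6375)/((-18753 + 17194)/(-1915 + 24494) + 8/118**2) = -28225/(-1559/22579 + 8*(1/13924)) = -28225/(-1559*1/22579 + 2/3481) = -28225/(-1559/22579 + 2/3481) = -28225/(-5381721/78597499) = -28225*(-78597499/5381721) = 2218414409275/5381721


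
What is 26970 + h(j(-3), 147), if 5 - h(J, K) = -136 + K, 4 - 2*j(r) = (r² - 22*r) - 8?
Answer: 26964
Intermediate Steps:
j(r) = 6 + 11*r - r²/2 (j(r) = 2 - ((r² - 22*r) - 8)/2 = 2 - (-8 + r² - 22*r)/2 = 2 + (4 + 11*r - r²/2) = 6 + 11*r - r²/2)
h(J, K) = 141 - K (h(J, K) = 5 - (-136 + K) = 5 + (136 - K) = 141 - K)
26970 + h(j(-3), 147) = 26970 + (141 - 1*147) = 26970 + (141 - 147) = 26970 - 6 = 26964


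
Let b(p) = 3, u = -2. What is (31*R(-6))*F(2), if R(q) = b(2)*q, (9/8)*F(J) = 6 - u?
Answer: -3968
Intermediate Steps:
F(J) = 64/9 (F(J) = 8*(6 - 1*(-2))/9 = 8*(6 + 2)/9 = (8/9)*8 = 64/9)
R(q) = 3*q
(31*R(-6))*F(2) = (31*(3*(-6)))*(64/9) = (31*(-18))*(64/9) = -558*64/9 = -3968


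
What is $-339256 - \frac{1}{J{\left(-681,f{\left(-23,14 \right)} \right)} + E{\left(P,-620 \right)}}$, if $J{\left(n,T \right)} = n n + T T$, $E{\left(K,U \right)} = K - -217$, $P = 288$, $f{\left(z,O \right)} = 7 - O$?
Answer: $- \frac{157521649641}{464315} \approx -3.3926 \cdot 10^{5}$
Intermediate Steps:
$E{\left(K,U \right)} = 217 + K$ ($E{\left(K,U \right)} = K + 217 = 217 + K$)
$J{\left(n,T \right)} = T^{2} + n^{2}$ ($J{\left(n,T \right)} = n^{2} + T^{2} = T^{2} + n^{2}$)
$-339256 - \frac{1}{J{\left(-681,f{\left(-23,14 \right)} \right)} + E{\left(P,-620 \right)}} = -339256 - \frac{1}{\left(\left(7 - 14\right)^{2} + \left(-681\right)^{2}\right) + \left(217 + 288\right)} = -339256 - \frac{1}{\left(\left(7 - 14\right)^{2} + 463761\right) + 505} = -339256 - \frac{1}{\left(\left(-7\right)^{2} + 463761\right) + 505} = -339256 - \frac{1}{\left(49 + 463761\right) + 505} = -339256 - \frac{1}{463810 + 505} = -339256 - \frac{1}{464315} = - \frac{157521649641}{464315}$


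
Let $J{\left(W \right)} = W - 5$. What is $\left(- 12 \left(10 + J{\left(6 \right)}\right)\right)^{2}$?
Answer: $17424$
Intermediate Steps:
$J{\left(W \right)} = -5 + W$
$\left(- 12 \left(10 + J{\left(6 \right)}\right)\right)^{2} = \left(- 12 \left(10 + \left(-5 + 6\right)\right)\right)^{2} = \left(- 12 \left(10 + 1\right)\right)^{2} = \left(\left(-12\right) 11\right)^{2} = \left(-132\right)^{2} = 17424$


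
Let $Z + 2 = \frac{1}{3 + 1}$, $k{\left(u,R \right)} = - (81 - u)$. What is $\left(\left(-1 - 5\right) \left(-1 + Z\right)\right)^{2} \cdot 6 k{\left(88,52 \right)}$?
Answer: $\frac{22869}{2} \approx 11435.0$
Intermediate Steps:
$k{\left(u,R \right)} = -81 + u$
$Z = - \frac{7}{4}$ ($Z = -2 + \frac{1}{3 + 1} = -2 + \frac{1}{4} = - \frac{7}{4} \approx -1.75$)
$\left(\left(-1 - 5\right) \left(-1 + Z\right)\right)^{2} \cdot 6 k{\left(88,52 \right)} = \left(\left(-1 - 5\right) \left(-1 - \frac{7}{4}\right)\right)^{2} \cdot 6 \left(-81 + 88\right) = \left(\left(-6\right) \left(- \frac{11}{4}\right)\right)^{2} \cdot 6 \cdot 7 = \left(\frac{33}{2}\right)^{2} \cdot 6 \cdot 7 = \frac{1089}{4} \cdot 6 \cdot 7 = \frac{3267}{2} \cdot 7 = \frac{22869}{2}$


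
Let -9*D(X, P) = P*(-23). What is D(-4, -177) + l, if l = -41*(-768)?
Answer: 93107/3 ≈ 31036.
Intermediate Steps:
D(X, P) = 23*P/9 (D(X, P) = -P*(-23)/9 = -(-23)*P/9 = 23*P/9)
l = 31488
D(-4, -177) + l = (23/9)*(-177) + 31488 = -1357/3 + 31488 = 93107/3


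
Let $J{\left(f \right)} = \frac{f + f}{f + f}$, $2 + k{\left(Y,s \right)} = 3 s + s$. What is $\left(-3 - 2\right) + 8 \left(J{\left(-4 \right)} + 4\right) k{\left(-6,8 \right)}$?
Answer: $1195$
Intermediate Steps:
$k{\left(Y,s \right)} = -2 + 4 s$ ($k{\left(Y,s \right)} = -2 + \left(3 s + s\right) = -2 + 4 s$)
$J{\left(f \right)} = 1$ ($J{\left(f \right)} = \frac{2 f}{2 f} = 2 f \frac{1}{2 f} = 1$)
$\left(-3 - 2\right) + 8 \left(J{\left(-4 \right)} + 4\right) k{\left(-6,8 \right)} = \left(-3 - 2\right) + 8 \left(1 + 4\right) \left(-2 + 4 \cdot 8\right) = \left(-3 - 2\right) + 8 \cdot 5 \left(-2 + 32\right) = -5 + 40 \cdot 30 = -5 + 1200 = 1195$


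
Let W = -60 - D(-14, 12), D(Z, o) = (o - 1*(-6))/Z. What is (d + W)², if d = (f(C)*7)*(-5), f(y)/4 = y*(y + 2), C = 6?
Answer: 2251597401/49 ≈ 4.5951e+7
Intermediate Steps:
f(y) = 4*y*(2 + y) (f(y) = 4*(y*(y + 2)) = 4*(y*(2 + y)) = 4*y*(2 + y))
D(Z, o) = (6 + o)/Z (D(Z, o) = (o + 6)/Z = (6 + o)/Z)
d = -6720 (d = ((4*6*(2 + 6))*7)*(-5) = ((4*6*8)*7)*(-5) = (192*7)*(-5) = 1344*(-5) = -6720)
W = -411/7 (W = -60 - (6 + 12)/(-14) = -60 - (-1)*18/14 = -60 - 1*(-9/7) = -60 + 9/7 = -411/7 ≈ -58.714)
(d + W)² = (-6720 - 411/7)² = (-47451/7)² = 2251597401/49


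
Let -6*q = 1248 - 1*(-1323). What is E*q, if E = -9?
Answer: 7713/2 ≈ 3856.5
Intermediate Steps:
q = -857/2 (q = -(1248 - 1*(-1323))/6 = -(1248 + 1323)/6 = -⅙*2571 = -857/2 ≈ -428.50)
E*q = -9*(-857/2) = 7713/2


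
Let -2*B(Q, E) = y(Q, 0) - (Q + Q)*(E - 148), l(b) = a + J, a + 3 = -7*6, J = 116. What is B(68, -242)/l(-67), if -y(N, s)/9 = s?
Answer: -26520/71 ≈ -373.52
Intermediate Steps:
y(N, s) = -9*s
a = -45 (a = -3 - 7*6 = -3 - 42 = -45)
l(b) = 71 (l(b) = -45 + 116 = 71)
B(Q, E) = Q*(-148 + E) (B(Q, E) = -(-9*0 - (Q + Q)*(E - 148))/2 = -(0 - 2*Q*(-148 + E))/2 = -(-1)*Q*(-148 + E) = Q*(-148 + E))
B(68, -242)/l(-67) = (68*(-148 - 242))/71 = (68*(-390))*(1/71) = -26520*1/71 = -26520/71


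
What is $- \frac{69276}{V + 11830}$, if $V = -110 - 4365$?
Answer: $- \frac{69276}{7355} \approx -9.4189$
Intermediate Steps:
$V = -4475$ ($V = -110 - 4365 = -4475$)
$- \frac{69276}{V + 11830} = - \frac{69276}{-4475 + 11830} = - \frac{69276}{7355}$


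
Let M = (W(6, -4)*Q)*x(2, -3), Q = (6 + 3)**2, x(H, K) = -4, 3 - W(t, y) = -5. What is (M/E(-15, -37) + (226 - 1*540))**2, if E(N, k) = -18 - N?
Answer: 302500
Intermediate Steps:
W(t, y) = 8 (W(t, y) = 3 - 1*(-5) = 3 + 5 = 8)
Q = 81 (Q = 9**2 = 81)
M = -2592 (M = (8*81)*(-4) = 648*(-4) = -2592)
(M/E(-15, -37) + (226 - 1*540))**2 = (-2592/(-18 - 1*(-15)) + (226 - 1*540))**2 = (-2592/(-18 + 15) + (226 - 540))**2 = (-2592/(-3) - 314)**2 = (-2592*(-1/3) - 314)**2 = (864 - 314)**2 = 550**2 = 302500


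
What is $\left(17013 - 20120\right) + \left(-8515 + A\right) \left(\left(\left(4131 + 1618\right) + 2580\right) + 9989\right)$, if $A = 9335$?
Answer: $15017653$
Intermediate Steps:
$\left(17013 - 20120\right) + \left(-8515 + A\right) \left(\left(\left(4131 + 1618\right) + 2580\right) + 9989\right) = \left(17013 - 20120\right) + \left(-8515 + 9335\right) \left(\left(\left(4131 + 1618\right) + 2580\right) + 9989\right) = -3107 + 820 \left(\left(5749 + 2580\right) + 9989\right) = -3107 + 820 \left(8329 + 9989\right) = -3107 + 820 \cdot 18318 = -3107 + 15020760 = 15017653$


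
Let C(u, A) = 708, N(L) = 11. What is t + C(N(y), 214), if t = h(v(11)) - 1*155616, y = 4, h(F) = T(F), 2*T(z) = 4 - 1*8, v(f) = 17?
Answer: -154910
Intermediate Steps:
T(z) = -2 (T(z) = (4 - 1*8)/2 = (4 - 8)/2 = (½)*(-4) = -2)
h(F) = -2
t = -155618 (t = -2 - 1*155616 = -2 - 155616 = -155618)
t + C(N(y), 214) = -155618 + 708 = -154910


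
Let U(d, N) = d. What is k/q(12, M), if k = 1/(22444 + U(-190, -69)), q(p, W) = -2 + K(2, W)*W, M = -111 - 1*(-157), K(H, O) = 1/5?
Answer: 5/801144 ≈ 6.2411e-6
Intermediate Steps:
K(H, O) = 1/5
M = 46 (M = -111 + 157 = 46)
q(p, W) = -2 + W/5
k = 1/22254 (k = 1/(22444 - 190) = 1/22254 ≈ 4.4936e-5)
k/q(12, M) = 1/(22254*(-2 + (1/5)*46)) = 1/(22254*(-2 + 46/5)) = 1/(22254*(36/5)) = (1/22254)*(5/36) = 5/801144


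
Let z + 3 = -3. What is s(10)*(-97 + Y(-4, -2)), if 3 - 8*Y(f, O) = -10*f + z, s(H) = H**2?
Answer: -20175/2 ≈ -10088.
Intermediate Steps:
z = -6 (z = -3 - 3 = -6)
Y(f, O) = 9/8 + 5*f/4 (Y(f, O) = 3/8 - (-10*f - 6)/8 = 3/8 - (-6 - 10*f)/8 = 3/8 + (3/4 + 5*f/4) = 9/8 + 5*f/4)
s(10)*(-97 + Y(-4, -2)) = 10**2*(-97 + (9/8 + (5/4)*(-4))) = 100*(-97 + (9/8 - 5)) = 100*(-97 - 31/8) = 100*(-807/8) = -20175/2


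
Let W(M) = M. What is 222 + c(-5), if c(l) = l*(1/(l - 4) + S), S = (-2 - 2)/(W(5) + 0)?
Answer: 2039/9 ≈ 226.56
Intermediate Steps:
S = -⅘ (S = (-2 - 2)/(5 + 0) = -4/5 = -4*⅕ = -⅘ ≈ -0.80000)
c(l) = l*(-⅘ + 1/(-4 + l)) (c(l) = l*(1/(l - 4) - ⅘) = l*(1/(-4 + l) - ⅘) = l*(-⅘ + 1/(-4 + l)))
222 + c(-5) = 222 + (⅕)*(-5)*(21 - 4*(-5))/(-4 - 5) = 222 + (⅕)*(-5)*(21 + 20)/(-9) = 222 + (⅕)*(-5)*(-⅑)*41 = 222 + 41/9 = 2039/9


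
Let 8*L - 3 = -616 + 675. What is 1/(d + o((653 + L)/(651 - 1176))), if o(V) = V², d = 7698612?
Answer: 490000/3772320656161 ≈ 1.2989e-7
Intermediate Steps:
L = 31/4 (L = 3/8 + (-616 + 675)/8 = 3/8 + (⅛)*59 = 3/8 + 59/8 = 31/4 ≈ 7.7500)
1/(d + o((653 + L)/(651 - 1176))) = 1/(7698612 + ((653 + 31/4)/(651 - 1176))²) = 1/(7698612 + ((2643/4)/(-525))²) = 1/(7698612 + ((2643/4)*(-1/525))²) = 1/(7698612 + (-881/700)²) = 1/(7698612 + 776161/490000) = 1/(3772320656161/490000) = 490000/3772320656161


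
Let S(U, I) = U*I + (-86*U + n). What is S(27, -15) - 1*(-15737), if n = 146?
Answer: 13156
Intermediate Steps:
S(U, I) = 146 - 86*U + I*U (S(U, I) = U*I + (-86*U + 146) = I*U + (146 - 86*U) = 146 - 86*U + I*U)
S(27, -15) - 1*(-15737) = (146 - 86*27 - 15*27) - 1*(-15737) = (146 - 2322 - 405) + 15737 = -2581 + 15737 = 13156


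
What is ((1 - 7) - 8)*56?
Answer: -784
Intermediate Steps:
((1 - 7) - 8)*56 = (-6 - 8)*56 = -14*56 = -784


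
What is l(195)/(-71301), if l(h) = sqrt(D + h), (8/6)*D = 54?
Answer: -sqrt(942)/142602 ≈ -0.00021523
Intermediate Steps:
D = 81/2 (D = (3/4)*54 = 81/2 ≈ 40.500)
l(h) = sqrt(81/2 + h)
l(195)/(-71301) = (sqrt(162 + 4*195)/2)/(-71301) = (sqrt(162 + 780)/2)*(-1/71301) = (sqrt(942)/2)*(-1/71301) = -sqrt(942)/142602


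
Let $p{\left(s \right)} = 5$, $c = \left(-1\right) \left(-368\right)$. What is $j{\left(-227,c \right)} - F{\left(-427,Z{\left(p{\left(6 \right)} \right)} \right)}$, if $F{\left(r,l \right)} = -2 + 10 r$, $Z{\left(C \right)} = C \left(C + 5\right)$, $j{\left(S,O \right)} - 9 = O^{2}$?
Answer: $139705$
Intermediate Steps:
$c = 368$
$j{\left(S,O \right)} = 9 + O^{2}$
$Z{\left(C \right)} = C \left(5 + C\right)$
$j{\left(-227,c \right)} - F{\left(-427,Z{\left(p{\left(6 \right)} \right)} \right)} = \left(9 + 368^{2}\right) - \left(-2 + 10 \left(-427\right)\right) = \left(9 + 135424\right) - \left(-2 - 4270\right) = 135433 - -4272 = 135433 + 4272 = 139705$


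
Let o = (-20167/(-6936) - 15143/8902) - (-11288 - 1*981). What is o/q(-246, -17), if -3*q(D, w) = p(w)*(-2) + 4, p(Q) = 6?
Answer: 378807483977/82325696 ≈ 4601.3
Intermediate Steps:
q(D, w) = 8/3 (q(D, w) = -(6*(-2) + 4)/3 = -(-12 + 4)/3 = -⅓*(-8) = 8/3)
o = 378807483977/30872136 (o = (-20167*(-1/6936) - 15143*1/8902) - (-11288 - 981) = (20167/6936 - 15143/8902) - 1*(-12269) = 37247393/30872136 + 12269 = 378807483977/30872136 ≈ 12270.)
o/q(-246, -17) = 378807483977/(30872136*(8/3)) = (378807483977/30872136)*(3/8) = 378807483977/82325696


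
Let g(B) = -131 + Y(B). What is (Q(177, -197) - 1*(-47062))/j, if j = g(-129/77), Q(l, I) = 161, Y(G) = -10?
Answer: -15741/47 ≈ -334.92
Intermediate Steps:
g(B) = -141 (g(B) = -131 - 10 = -141)
j = -141
(Q(177, -197) - 1*(-47062))/j = (161 - 1*(-47062))/(-141) = (161 + 47062)*(-1/141) = 47223*(-1/141) = -15741/47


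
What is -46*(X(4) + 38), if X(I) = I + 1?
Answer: -1978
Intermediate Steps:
X(I) = 1 + I
-46*(X(4) + 38) = -46*((1 + 4) + 38) = -46*(5 + 38) = -46*43 = -1978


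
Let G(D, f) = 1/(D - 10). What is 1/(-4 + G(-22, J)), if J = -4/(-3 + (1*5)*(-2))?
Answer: -32/129 ≈ -0.24806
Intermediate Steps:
J = 4/13 (J = -4/(-3 + 5*(-2)) = -4/(-3 - 10) = -4/(-13) = -4*(-1/13) = 4/13 ≈ 0.30769)
G(D, f) = 1/(-10 + D)
1/(-4 + G(-22, J)) = 1/(-4 + 1/(-10 - 22)) = 1/(-4 + 1/(-32)) = 1/(-4 - 1/32) = 1/(-129/32) = -32/129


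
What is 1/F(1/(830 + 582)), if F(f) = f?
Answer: 1412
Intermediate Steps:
1/F(1/(830 + 582)) = 1/(1/(830 + 582)) = 1/(1/1412) = 1412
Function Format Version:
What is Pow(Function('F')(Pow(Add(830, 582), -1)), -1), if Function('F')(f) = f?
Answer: 1412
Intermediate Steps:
Pow(Function('F')(Pow(Add(830, 582), -1)), -1) = Pow(Pow(Add(830, 582), -1), -1) = Pow(Pow(1412, -1), -1) = Pow(Rational(1, 1412), -1) = 1412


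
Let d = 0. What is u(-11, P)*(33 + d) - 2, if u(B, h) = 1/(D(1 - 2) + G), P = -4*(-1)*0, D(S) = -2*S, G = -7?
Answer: -43/5 ≈ -8.6000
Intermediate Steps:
P = 0 (P = 4*0 = 0)
u(B, h) = -1/5 (u(B, h) = 1/(-2*(1 - 2) - 7) = 1/(-2*(-1) - 7) = 1/(2 - 7) = 1/(-5) = -1/5)
u(-11, P)*(33 + d) - 2 = -(33 + 0)/5 - 2 = -1/5*33 - 2 = -33/5 - 2 = -43/5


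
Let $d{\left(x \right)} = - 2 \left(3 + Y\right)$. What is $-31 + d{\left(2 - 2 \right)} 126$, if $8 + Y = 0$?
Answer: $1229$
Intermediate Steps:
$Y = -8$ ($Y = -8 + 0 = -8$)
$d{\left(x \right)} = 10$ ($d{\left(x \right)} = - 2 \left(3 - 8\right) = \left(-2\right) \left(-5\right) = 10$)
$-31 + d{\left(2 - 2 \right)} 126 = -31 + 10 \cdot 126 = -31 + 1260 = 1229$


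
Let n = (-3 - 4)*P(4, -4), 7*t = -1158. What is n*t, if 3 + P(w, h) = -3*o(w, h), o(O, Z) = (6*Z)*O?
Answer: 330030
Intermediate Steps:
t = -1158/7 (t = (1/7)*(-1158) = -1158/7 ≈ -165.43)
o(O, Z) = 6*O*Z
P(w, h) = -3 - 18*h*w (P(w, h) = -3 - 18*w*h = -3 - 18*h*w)
n = -1995 (n = (-3 - 4)*(-3 - 18*(-4)*4) = -7*(-3 + 288) = -7*285 = -1995)
n*t = -1995*(-1158/7) = 330030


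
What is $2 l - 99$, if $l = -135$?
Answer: $-369$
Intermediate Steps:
$2 l - 99 = 2 \left(-135\right) - 99 = -270 - 99 = -369$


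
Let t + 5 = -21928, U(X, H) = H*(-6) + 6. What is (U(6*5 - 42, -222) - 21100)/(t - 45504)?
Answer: 19762/67437 ≈ 0.29304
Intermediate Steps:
U(X, H) = 6 - 6*H (U(X, H) = -6*H + 6 = 6 - 6*H)
t = -21933 (t = -5 - 21928 = -21933)
(U(6*5 - 42, -222) - 21100)/(t - 45504) = ((6 - 6*(-222)) - 21100)/(-21933 - 45504) = ((6 + 1332) - 21100)/(-67437) = (1338 - 21100)*(-1/67437) = -19762*(-1/67437) = 19762/67437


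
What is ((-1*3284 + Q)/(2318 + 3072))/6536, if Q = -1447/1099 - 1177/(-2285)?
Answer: -9867037/105822600100 ≈ -9.3241e-5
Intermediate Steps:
Q = -2012872/2511215 (Q = -1447*1/1099 - 1177*(-1/2285) = -1447/1099 + 1177/2285 = -2012872/2511215 ≈ -0.80155)
((-1*3284 + Q)/(2318 + 3072))/6536 = ((-1*3284 - 2012872/2511215)/(2318 + 3072))/6536 = ((-3284 - 2012872/2511215)/5390)*(1/6536) = -8248842932/2511215*1/5390*(1/6536) = -374947406/615247675*1/6536 = -9867037/105822600100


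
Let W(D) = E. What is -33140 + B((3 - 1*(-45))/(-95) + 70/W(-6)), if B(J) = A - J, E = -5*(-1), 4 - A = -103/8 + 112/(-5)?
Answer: -25166807/760 ≈ -33114.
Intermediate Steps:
A = 1571/40 (A = 4 - (-103/8 + 112/(-5)) = 4 - (-103*⅛ + 112*(-⅕)) = 4 - (-103/8 - 112/5) = 4 - 1*(-1411/40) = 4 + 1411/40 = 1571/40 ≈ 39.275)
E = 5
W(D) = 5
B(J) = 1571/40 - J
-33140 + B((3 - 1*(-45))/(-95) + 70/W(-6)) = -33140 + (1571/40 - ((3 - 1*(-45))/(-95) + 70/5)) = -33140 + (1571/40 - ((3 + 45)*(-1/95) + 70*(⅕))) = -33140 + (1571/40 - (48*(-1/95) + 14)) = -33140 + (1571/40 - (-48/95 + 14)) = -33140 + (1571/40 - 1*1282/95) = -33140 + (1571/40 - 1282/95) = -33140 + 19593/760 = -25166807/760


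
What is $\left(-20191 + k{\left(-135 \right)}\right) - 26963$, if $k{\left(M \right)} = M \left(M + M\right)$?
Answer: $-10704$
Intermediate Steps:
$k{\left(M \right)} = 2 M^{2}$ ($k{\left(M \right)} = M 2 M = 2 M^{2}$)
$\left(-20191 + k{\left(-135 \right)}\right) - 26963 = \left(-20191 + 2 \left(-135\right)^{2}\right) - 26963 = \left(-20191 + 2 \cdot 18225\right) - 26963 = \left(-20191 + 36450\right) - 26963 = 16259 - 26963 = -10704$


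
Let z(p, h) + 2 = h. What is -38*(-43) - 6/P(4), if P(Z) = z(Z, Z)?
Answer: 1631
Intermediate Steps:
z(p, h) = -2 + h
P(Z) = -2 + Z
-38*(-43) - 6/P(4) = -38*(-43) - 6/(-2 + 4) = 1634 - 6/2 = 1634 - 6*½ = 1634 - 3 = 1631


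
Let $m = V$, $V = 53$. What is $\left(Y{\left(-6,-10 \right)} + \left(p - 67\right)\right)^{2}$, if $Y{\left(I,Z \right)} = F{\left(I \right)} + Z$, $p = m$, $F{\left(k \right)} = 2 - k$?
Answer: $256$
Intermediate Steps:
$m = 53$
$p = 53$
$Y{\left(I,Z \right)} = 2 + Z - I$ ($Y{\left(I,Z \right)} = \left(2 - I\right) + Z = 2 + Z - I$)
$\left(Y{\left(-6,-10 \right)} + \left(p - 67\right)\right)^{2} = \left(\left(2 - 10 - -6\right) + \left(53 - 67\right)\right)^{2} = \left(\left(2 - 10 + 6\right) + \left(53 - 67\right)\right)^{2} = \left(-2 - 14\right)^{2} = \left(-16\right)^{2} = 256$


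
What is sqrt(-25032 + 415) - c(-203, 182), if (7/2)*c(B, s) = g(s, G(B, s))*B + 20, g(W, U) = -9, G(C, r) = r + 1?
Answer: -3694/7 + I*sqrt(24617) ≈ -527.71 + 156.9*I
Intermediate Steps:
G(C, r) = 1 + r
c(B, s) = 40/7 - 18*B/7 (c(B, s) = 2*(-9*B + 20)/7 = 2*(20 - 9*B)/7 = 40/7 - 18*B/7)
sqrt(-25032 + 415) - c(-203, 182) = sqrt(-25032 + 415) - (40/7 - 18/7*(-203)) = sqrt(-24617) - (40/7 + 522) = I*sqrt(24617) - 1*3694/7 = I*sqrt(24617) - 3694/7 = -3694/7 + I*sqrt(24617)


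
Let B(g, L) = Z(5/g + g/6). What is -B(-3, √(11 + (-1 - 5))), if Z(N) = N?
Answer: 13/6 ≈ 2.1667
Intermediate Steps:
B(g, L) = 5/g + g/6
-B(-3, √(11 + (-1 - 5))) = -(5/(-3) + (⅙)*(-3)) = -(5*(-⅓) - ½) = -(-5/3 - ½) = -1*(-13/6) = 13/6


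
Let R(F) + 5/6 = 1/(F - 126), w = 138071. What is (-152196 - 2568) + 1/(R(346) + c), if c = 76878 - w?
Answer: -6250597134888/40387927 ≈ -1.5476e+5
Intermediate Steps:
R(F) = -⅚ + 1/(-126 + F) (R(F) = -⅚ + 1/(F - 126) = -⅚ + 1/(-126 + F))
c = -61193 (c = 76878 - 1*138071 = 76878 - 138071 = -61193)
(-152196 - 2568) + 1/(R(346) + c) = (-152196 - 2568) + 1/((636 - 5*346)/(6*(-126 + 346)) - 61193) = -154764 + 1/((⅙)*(636 - 1730)/220 - 61193) = -154764 + 1/((⅙)*(1/220)*(-1094) - 61193) = -154764 + 1/(-547/660 - 61193) = -154764 + 1/(-40387927/660) = -154764 - 660/40387927 = -6250597134888/40387927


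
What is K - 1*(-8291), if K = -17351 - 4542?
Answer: -13602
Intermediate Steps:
K = -21893
K - 1*(-8291) = -21893 - 1*(-8291) = -21893 + 8291 = -13602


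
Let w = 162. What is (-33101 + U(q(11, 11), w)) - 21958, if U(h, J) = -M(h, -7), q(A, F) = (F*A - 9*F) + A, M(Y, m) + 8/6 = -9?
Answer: -165146/3 ≈ -55049.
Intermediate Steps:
M(Y, m) = -31/3 (M(Y, m) = -4/3 - 9 = -31/3)
q(A, F) = A - 9*F + A*F (q(A, F) = (A*F - 9*F) + A = (-9*F + A*F) + A = A - 9*F + A*F)
U(h, J) = 31/3 (U(h, J) = -1*(-31/3) = 31/3)
(-33101 + U(q(11, 11), w)) - 21958 = (-33101 + 31/3) - 21958 = -99272/3 - 21958 = -165146/3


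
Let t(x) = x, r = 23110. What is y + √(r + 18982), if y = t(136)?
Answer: 136 + 2*√10523 ≈ 341.16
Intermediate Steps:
y = 136
y + √(r + 18982) = 136 + √(23110 + 18982) = 136 + √42092 = 136 + 2*√10523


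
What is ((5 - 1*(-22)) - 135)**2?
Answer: 11664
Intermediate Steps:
((5 - 1*(-22)) - 135)**2 = ((5 + 22) - 135)**2 = (27 - 135)**2 = (-108)**2 = 11664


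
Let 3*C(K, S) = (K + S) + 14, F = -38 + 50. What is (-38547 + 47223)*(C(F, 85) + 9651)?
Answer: 84053088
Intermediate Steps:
F = 12
C(K, S) = 14/3 + K/3 + S/3 (C(K, S) = ((K + S) + 14)/3 = (14 + K + S)/3 = 14/3 + K/3 + S/3)
(-38547 + 47223)*(C(F, 85) + 9651) = (-38547 + 47223)*((14/3 + (⅓)*12 + (⅓)*85) + 9651) = 8676*((14/3 + 4 + 85/3) + 9651) = 8676*(37 + 9651) = 8676*9688 = 84053088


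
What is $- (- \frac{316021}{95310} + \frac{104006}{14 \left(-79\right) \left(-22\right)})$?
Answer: $- \frac{39703373}{41412195} \approx -0.95874$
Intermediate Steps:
$- (- \frac{316021}{95310} + \frac{104006}{14 \left(-79\right) \left(-22\right)}) = - (\left(-316021\right) \frac{1}{95310} + \frac{104006}{\left(-1106\right) \left(-22\right)}) = - (- \frac{316021}{95310} + \frac{104006}{24332}) = - (- \frac{316021}{95310} + 104006 \cdot \frac{1}{24332}) = - (- \frac{316021}{95310} + \frac{7429}{1738}) = \left(-1\right) \frac{39703373}{41412195} = - \frac{39703373}{41412195}$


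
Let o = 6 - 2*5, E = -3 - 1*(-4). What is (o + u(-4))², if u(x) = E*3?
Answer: 1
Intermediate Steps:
E = 1 (E = -3 + 4 = 1)
u(x) = 3 (u(x) = 1*3 = 3)
o = -4 (o = 6 - 10 = -4)
(o + u(-4))² = (-4 + 3)² = (-1)² = 1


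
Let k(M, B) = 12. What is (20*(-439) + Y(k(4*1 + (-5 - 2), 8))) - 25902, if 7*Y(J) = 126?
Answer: -34664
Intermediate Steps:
Y(J) = 18 (Y(J) = (⅐)*126 = 18)
(20*(-439) + Y(k(4*1 + (-5 - 2), 8))) - 25902 = (20*(-439) + 18) - 25902 = (-8780 + 18) - 25902 = -8762 - 25902 = -34664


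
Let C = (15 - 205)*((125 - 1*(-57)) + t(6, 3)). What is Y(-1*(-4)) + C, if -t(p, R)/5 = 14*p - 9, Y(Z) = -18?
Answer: 36652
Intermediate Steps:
t(p, R) = 45 - 70*p (t(p, R) = -5*(14*p - 9) = -5*(-9 + 14*p) = 45 - 70*p)
C = 36670 (C = (15 - 205)*((125 - 1*(-57)) + (45 - 70*6)) = -190*((125 + 57) + (45 - 420)) = -190*(182 - 375) = -190*(-193) = 36670)
Y(-1*(-4)) + C = -18 + 36670 = 36652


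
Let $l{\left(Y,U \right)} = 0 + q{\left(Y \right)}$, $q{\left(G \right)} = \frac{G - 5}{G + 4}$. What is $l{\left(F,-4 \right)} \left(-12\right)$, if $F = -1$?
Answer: $24$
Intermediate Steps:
$q{\left(G \right)} = \frac{-5 + G}{4 + G}$
$l{\left(Y,U \right)} = \frac{-5 + Y}{4 + Y}$ ($l{\left(Y,U \right)} = 0 + \frac{-5 + Y}{4 + Y} = \frac{-5 + Y}{4 + Y}$)
$l{\left(F,-4 \right)} \left(-12\right) = \frac{-5 - 1}{4 - 1} \left(-12\right) = \frac{1}{3} \left(-6\right) \left(-12\right) = \left(-2\right) \left(-12\right) = 24$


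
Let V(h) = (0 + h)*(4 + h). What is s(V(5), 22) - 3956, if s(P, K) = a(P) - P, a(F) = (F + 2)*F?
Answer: -1886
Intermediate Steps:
a(F) = F*(2 + F) (a(F) = (2 + F)*F = F*(2 + F))
V(h) = h*(4 + h)
s(P, K) = -P + P*(2 + P) (s(P, K) = P*(2 + P) - P = -P + P*(2 + P))
s(V(5), 22) - 3956 = (5*(4 + 5))*(1 + 5*(4 + 5)) - 3956 = (5*9)*(1 + 5*9) - 3956 = 45*(1 + 45) - 3956 = 45*46 - 3956 = 2070 - 3956 = -1886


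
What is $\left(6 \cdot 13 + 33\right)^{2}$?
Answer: $12321$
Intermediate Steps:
$\left(6 \cdot 13 + 33\right)^{2} = \left(78 + 33\right)^{2} = 111^{2} = 12321$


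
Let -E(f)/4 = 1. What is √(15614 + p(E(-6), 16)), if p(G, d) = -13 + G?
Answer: 3*√1733 ≈ 124.89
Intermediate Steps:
E(f) = -4 (E(f) = -4*1 = -4)
√(15614 + p(E(-6), 16)) = √(15614 + (-13 - 4)) = √(15614 - 17) = √15597 = 3*√1733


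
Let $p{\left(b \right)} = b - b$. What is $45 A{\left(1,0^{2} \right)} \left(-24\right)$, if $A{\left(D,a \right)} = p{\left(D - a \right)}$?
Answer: $0$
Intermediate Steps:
$p{\left(b \right)} = 0$
$A{\left(D,a \right)} = 0$
$45 A{\left(1,0^{2} \right)} \left(-24\right) = 45 \cdot 0 \left(-24\right) = 0 \left(-24\right) = 0$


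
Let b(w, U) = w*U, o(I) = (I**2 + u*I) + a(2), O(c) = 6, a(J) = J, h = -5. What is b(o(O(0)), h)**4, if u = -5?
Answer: 2560000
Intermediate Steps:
o(I) = 2 + I**2 - 5*I (o(I) = (I**2 - 5*I) + 2 = 2 + I**2 - 5*I)
b(w, U) = U*w
b(o(O(0)), h)**4 = (-5*(2 + 6**2 - 5*6))**4 = (-5*(2 + 36 - 30))**4 = (-5*8)**4 = (-40)**4 = 2560000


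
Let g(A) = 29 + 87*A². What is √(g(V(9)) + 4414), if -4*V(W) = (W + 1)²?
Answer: √58818 ≈ 242.52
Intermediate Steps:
V(W) = -(1 + W)²/4 (V(W) = -(W + 1)²/4 = -(1 + W)²/4)
√(g(V(9)) + 4414) = √((29 + 87*(-(1 + 9)²/4)²) + 4414) = √((29 + 87*(-¼*10²)²) + 4414) = √((29 + 87*(-¼*100)²) + 4414) = √((29 + 87*(-25)²) + 4414) = √((29 + 87*625) + 4414) = √((29 + 54375) + 4414) = √(54404 + 4414) = √58818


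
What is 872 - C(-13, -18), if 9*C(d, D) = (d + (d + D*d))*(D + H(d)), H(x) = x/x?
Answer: 11384/9 ≈ 1264.9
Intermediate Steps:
H(x) = 1
C(d, D) = (1 + D)*(2*d + D*d)/9 (C(d, D) = ((d + (d + D*d))*(D + 1))/9 = ((2*d + D*d)*(1 + D))/9 = ((1 + D)*(2*d + D*d))/9 = (1 + D)*(2*d + D*d)/9)
872 - C(-13, -18) = 872 - (-13)*(2 + (-18)**2 + 3*(-18))/9 = 872 - (-13)*(2 + 324 - 54)/9 = 872 - (-13)*272/9 = 872 - 1*(-3536/9) = 872 + 3536/9 = 11384/9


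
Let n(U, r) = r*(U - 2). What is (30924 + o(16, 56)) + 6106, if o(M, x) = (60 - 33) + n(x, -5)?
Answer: 36787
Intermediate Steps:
n(U, r) = r*(-2 + U)
o(M, x) = 37 - 5*x (o(M, x) = (60 - 33) - 5*(-2 + x) = 27 + (10 - 5*x) = 37 - 5*x)
(30924 + o(16, 56)) + 6106 = (30924 + (37 - 5*56)) + 6106 = (30924 + (37 - 280)) + 6106 = (30924 - 243) + 6106 = 30681 + 6106 = 36787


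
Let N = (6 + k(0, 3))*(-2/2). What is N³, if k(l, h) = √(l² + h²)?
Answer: -729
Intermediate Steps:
k(l, h) = √(h² + l²)
N = -9 (N = (6 + √(3² + 0²))*(-2/2) = (6 + √(9 + 0))*(-2*½) = (6 + √9)*(-1) = (6 + 3)*(-1) = 9*(-1) = -9)
N³ = (-9)³ = -729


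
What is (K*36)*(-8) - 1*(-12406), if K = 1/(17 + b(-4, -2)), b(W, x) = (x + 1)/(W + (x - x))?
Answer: 284954/23 ≈ 12389.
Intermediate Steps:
b(W, x) = (1 + x)/W (b(W, x) = (1 + x)/(W + 0) = (1 + x)/W)
K = 4/69 (K = 1/(17 + (1 - 2)/(-4)) = 1/(17 - ¼*(-1)) = 1/(17 + ¼) = 1/(69/4) = 4/69 ≈ 0.057971)
(K*36)*(-8) - 1*(-12406) = ((4/69)*36)*(-8) - 1*(-12406) = (48/23)*(-8) + 12406 = -384/23 + 12406 = 284954/23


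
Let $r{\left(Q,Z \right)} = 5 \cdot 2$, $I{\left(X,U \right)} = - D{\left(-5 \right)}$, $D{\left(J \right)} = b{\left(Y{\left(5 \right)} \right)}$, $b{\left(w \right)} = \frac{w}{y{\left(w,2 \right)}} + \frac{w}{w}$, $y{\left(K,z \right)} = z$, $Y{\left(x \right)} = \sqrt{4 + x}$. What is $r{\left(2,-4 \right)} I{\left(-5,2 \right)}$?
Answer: $-25$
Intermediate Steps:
$b{\left(w \right)} = 1 + \frac{w}{2}$ ($b{\left(w \right)} = \frac{w}{2} + \frac{w}{w} = w \frac{1}{2} + 1 = \frac{w}{2} + 1 = 1 + \frac{w}{2}$)
$D{\left(J \right)} = \frac{5}{2}$ ($D{\left(J \right)} = 1 + \frac{\sqrt{4 + 5}}{2} = 1 + \frac{\sqrt{9}}{2} = 1 + \frac{1}{2} \cdot 3 = 1 + \frac{3}{2} = \frac{5}{2}$)
$I{\left(X,U \right)} = - \frac{5}{2}$ ($I{\left(X,U \right)} = \left(-1\right) \frac{5}{2} = - \frac{5}{2}$)
$r{\left(Q,Z \right)} = 10$
$r{\left(2,-4 \right)} I{\left(-5,2 \right)} = 10 \left(- \frac{5}{2}\right) = -25$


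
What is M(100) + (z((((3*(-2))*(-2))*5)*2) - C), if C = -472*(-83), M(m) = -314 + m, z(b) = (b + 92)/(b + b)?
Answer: -2363347/60 ≈ -39389.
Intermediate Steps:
z(b) = (92 + b)/(2*b) (z(b) = (92 + b)/((2*b)) = (92 + b)*(1/(2*b)) = (92 + b)/(2*b))
C = 39176
M(100) + (z((((3*(-2))*(-2))*5)*2) - C) = (-314 + 100) + ((92 + (((3*(-2))*(-2))*5)*2)/(2*(((((3*(-2))*(-2))*5)*2))) - 1*39176) = -214 + ((92 + (-6*(-2)*5)*2)/(2*(((-6*(-2)*5)*2))) - 39176) = -214 + ((92 + (12*5)*2)/(2*(((12*5)*2))) - 39176) = -214 + ((92 + 60*2)/(2*((60*2))) - 39176) = -214 + ((½)*(92 + 120)/120 - 39176) = -214 + ((½)*(1/120)*212 - 39176) = -214 + (53/60 - 39176) = -214 - 2350507/60 = -2363347/60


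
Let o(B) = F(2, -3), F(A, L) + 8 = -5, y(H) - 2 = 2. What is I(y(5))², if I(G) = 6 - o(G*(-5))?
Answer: 361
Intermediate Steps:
y(H) = 4 (y(H) = 2 + 2 = 4)
F(A, L) = -13 (F(A, L) = -8 - 5 = -13)
o(B) = -13
I(G) = 19 (I(G) = 6 - 1*(-13) = 6 + 13 = 19)
I(y(5))² = 19² = 361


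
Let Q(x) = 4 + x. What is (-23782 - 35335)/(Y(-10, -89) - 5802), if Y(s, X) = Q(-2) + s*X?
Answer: 59117/4910 ≈ 12.040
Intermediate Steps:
Y(s, X) = 2 + X*s (Y(s, X) = (4 - 2) + s*X = 2 + X*s)
(-23782 - 35335)/(Y(-10, -89) - 5802) = (-23782 - 35335)/((2 - 89*(-10)) - 5802) = -59117/((2 + 890) - 5802) = -59117/(892 - 5802) = -59117/(-4910) = -59117*(-1/4910) = 59117/4910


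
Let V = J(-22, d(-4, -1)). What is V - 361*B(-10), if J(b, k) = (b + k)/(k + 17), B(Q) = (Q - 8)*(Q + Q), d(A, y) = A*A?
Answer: -1429562/11 ≈ -1.2996e+5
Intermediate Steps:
d(A, y) = A²
B(Q) = 2*Q*(-8 + Q) (B(Q) = (-8 + Q)*(2*Q) = 2*Q*(-8 + Q))
J(b, k) = (b + k)/(17 + k)
V = -2/11 (V = (-22 + (-4)²)/(17 + (-4)²) = (-22 + 16)/(17 + 16) = -6/33 = (1/33)*(-6) = -2/11 ≈ -0.18182)
V - 361*B(-10) = -2/11 - 722*(-10)*(-8 - 10) = -2/11 - 722*(-10)*(-18) = -2/11 - 361*360 = -2/11 - 129960 = -1429562/11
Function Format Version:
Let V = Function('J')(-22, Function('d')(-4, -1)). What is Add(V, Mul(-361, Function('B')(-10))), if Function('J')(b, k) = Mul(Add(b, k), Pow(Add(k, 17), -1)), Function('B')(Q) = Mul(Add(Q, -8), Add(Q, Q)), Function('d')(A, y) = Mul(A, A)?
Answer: Rational(-1429562, 11) ≈ -1.2996e+5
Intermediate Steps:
Function('d')(A, y) = Pow(A, 2)
Function('B')(Q) = Mul(2, Q, Add(-8, Q)) (Function('B')(Q) = Mul(Add(-8, Q), Mul(2, Q)) = Mul(2, Q, Add(-8, Q)))
Function('J')(b, k) = Mul(Pow(Add(17, k), -1), Add(b, k)) (Function('J')(b, k) = Mul(Add(b, k), Pow(Add(17, k), -1)) = Mul(Pow(Add(17, k), -1), Add(b, k)))
V = Rational(-2, 11) (V = Mul(Pow(Add(17, Pow(-4, 2)), -1), Add(-22, Pow(-4, 2))) = Mul(Pow(Add(17, 16), -1), Add(-22, 16)) = Mul(Pow(33, -1), -6) = Mul(Rational(1, 33), -6) = Rational(-2, 11) ≈ -0.18182)
Add(V, Mul(-361, Function('B')(-10))) = Add(Rational(-2, 11), Mul(-361, Mul(2, -10, Add(-8, -10)))) = Add(Rational(-2, 11), Mul(-361, Mul(2, -10, -18))) = Add(Rational(-2, 11), Mul(-361, 360)) = Add(Rational(-2, 11), -129960) = Rational(-1429562, 11)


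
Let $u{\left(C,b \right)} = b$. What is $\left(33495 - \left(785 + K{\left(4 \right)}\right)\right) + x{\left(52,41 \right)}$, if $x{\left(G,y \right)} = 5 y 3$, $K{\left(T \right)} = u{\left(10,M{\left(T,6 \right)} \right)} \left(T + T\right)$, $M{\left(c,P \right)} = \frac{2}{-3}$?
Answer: $\frac{99991}{3} \approx 33330.0$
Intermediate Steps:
$M{\left(c,P \right)} = - \frac{2}{3}$ ($M{\left(c,P \right)} = 2 \left(- \frac{1}{3}\right) = - \frac{2}{3}$)
$K{\left(T \right)} = - \frac{4 T}{3}$ ($K{\left(T \right)} = - \frac{2 \left(T + T\right)}{3} = - \frac{2 \cdot 2 T}{3} = - \frac{4 T}{3}$)
$x{\left(G,y \right)} = 15 y$
$\left(33495 - \left(785 + K{\left(4 \right)}\right)\right) + x{\left(52,41 \right)} = \left(33495 - \left(785 - \frac{16}{3}\right)\right) + 15 \cdot 41 = \left(33495 + \left(\left(-1233 + 448\right) - - \frac{16}{3}\right)\right) + 615 = \left(33495 + \left(-785 + \frac{16}{3}\right)\right) + 615 = \left(33495 - \frac{2339}{3}\right) + 615 = \frac{98146}{3} + 615 = \frac{99991}{3}$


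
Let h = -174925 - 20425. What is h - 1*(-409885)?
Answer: 214535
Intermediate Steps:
h = -195350
h - 1*(-409885) = -195350 - 1*(-409885) = -195350 + 409885 = 214535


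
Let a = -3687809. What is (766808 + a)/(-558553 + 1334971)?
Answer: -973667/258806 ≈ -3.7621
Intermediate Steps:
(766808 + a)/(-558553 + 1334971) = (766808 - 3687809)/(-558553 + 1334971) = -2921001/776418 = -2921001*1/776418 = -973667/258806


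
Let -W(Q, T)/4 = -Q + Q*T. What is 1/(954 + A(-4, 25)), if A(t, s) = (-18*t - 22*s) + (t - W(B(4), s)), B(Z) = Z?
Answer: 1/856 ≈ 0.0011682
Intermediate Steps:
W(Q, T) = 4*Q - 4*Q*T (W(Q, T) = -4*(-Q + Q*T) = 4*Q - 4*Q*T)
A(t, s) = -16 - 17*t - 6*s (A(t, s) = (-18*t - 22*s) + (t - 4*4*(1 - s)) = (-22*s - 18*t) + (t - (16 - 16*s)) = (-22*s - 18*t) + (t + (-16 + 16*s)) = (-22*s - 18*t) + (-16 + t + 16*s) = -16 - 17*t - 6*s)
1/(954 + A(-4, 25)) = 1/(954 + (-16 - 17*(-4) - 6*25)) = 1/(954 + (-16 + 68 - 150)) = 1/(954 - 98) = 1/856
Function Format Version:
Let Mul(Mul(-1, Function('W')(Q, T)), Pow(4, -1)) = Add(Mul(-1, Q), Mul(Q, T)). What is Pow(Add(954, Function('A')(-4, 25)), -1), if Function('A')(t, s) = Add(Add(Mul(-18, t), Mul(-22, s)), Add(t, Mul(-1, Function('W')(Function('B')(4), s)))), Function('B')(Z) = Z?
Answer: Rational(1, 856) ≈ 0.0011682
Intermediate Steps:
Function('W')(Q, T) = Add(Mul(4, Q), Mul(-4, Q, T)) (Function('W')(Q, T) = Mul(-4, Add(Mul(-1, Q), Mul(Q, T))) = Add(Mul(4, Q), Mul(-4, Q, T)))
Function('A')(t, s) = Add(-16, Mul(-17, t), Mul(-6, s)) (Function('A')(t, s) = Add(Add(Mul(-18, t), Mul(-22, s)), Add(t, Mul(-1, Mul(4, 4, Add(1, Mul(-1, s)))))) = Add(Add(Mul(-22, s), Mul(-18, t)), Add(t, Mul(-1, Add(16, Mul(-16, s))))) = Add(Add(Mul(-22, s), Mul(-18, t)), Add(t, Add(-16, Mul(16, s)))) = Add(Add(Mul(-22, s), Mul(-18, t)), Add(-16, t, Mul(16, s))) = Add(-16, Mul(-17, t), Mul(-6, s)))
Pow(Add(954, Function('A')(-4, 25)), -1) = Pow(Add(954, Add(-16, Mul(-17, -4), Mul(-6, 25))), -1) = Pow(Add(954, Add(-16, 68, -150)), -1) = Pow(Add(954, -98), -1) = Pow(856, -1) = Rational(1, 856)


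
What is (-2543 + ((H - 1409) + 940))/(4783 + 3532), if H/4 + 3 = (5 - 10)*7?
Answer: -3164/8315 ≈ -0.38052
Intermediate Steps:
H = -152 (H = -12 + 4*((5 - 10)*7) = -12 + 4*(-5*7) = -12 + 4*(-35) = -12 - 140 = -152)
(-2543 + ((H - 1409) + 940))/(4783 + 3532) = (-2543 + ((-152 - 1409) + 940))/(4783 + 3532) = (-2543 + (-1561 + 940))/8315 = (-2543 - 621)*(1/8315) = -3164*1/8315 = -3164/8315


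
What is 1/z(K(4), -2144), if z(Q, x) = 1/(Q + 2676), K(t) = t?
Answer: 2680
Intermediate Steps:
z(Q, x) = 1/(2676 + Q)
1/z(K(4), -2144) = 1/(1/(2676 + 4)) = 1/(1/2680) = 2680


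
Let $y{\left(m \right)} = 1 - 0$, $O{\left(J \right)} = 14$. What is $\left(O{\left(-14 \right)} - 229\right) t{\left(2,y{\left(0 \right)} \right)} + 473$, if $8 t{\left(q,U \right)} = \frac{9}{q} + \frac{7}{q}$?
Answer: $258$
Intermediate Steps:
$y{\left(m \right)} = 1$ ($y{\left(m \right)} = 1 + 0 = 1$)
$t{\left(q,U \right)} = \frac{2}{q}$ ($t{\left(q,U \right)} = \frac{\frac{9}{q} + \frac{7}{q}}{8} = \frac{16 \frac{1}{q}}{8} = \frac{2}{q}$)
$\left(O{\left(-14 \right)} - 229\right) t{\left(2,y{\left(0 \right)} \right)} + 473 = \left(14 - 229\right) \frac{2}{2} + 473 = \left(14 - 229\right) 2 \cdot \frac{1}{2} + 473 = \left(-215\right) 1 + 473 = -215 + 473 = 258$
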